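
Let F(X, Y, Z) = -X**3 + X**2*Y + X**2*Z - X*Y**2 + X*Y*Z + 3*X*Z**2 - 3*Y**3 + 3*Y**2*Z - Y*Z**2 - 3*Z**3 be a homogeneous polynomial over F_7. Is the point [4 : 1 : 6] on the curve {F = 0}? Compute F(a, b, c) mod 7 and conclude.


F(4,1,6) ≡ 6 (mod 7); P is NOT on the curve.

Evaluate F(4, 1, 6) term-by-term (mod 7).
  -X**3 ↦ -1·64·1·1 = -64
  X**2*Y ↦ 1·16·1·1 = 16
  X**2*Z ↦ 1·16·1·6 = 96
  -X*Y**2 ↦ -1·4·1·1 = -4
  X*Y*Z ↦ 1·4·1·6 = 24
  3*X*Z**2 ↦ 3·4·1·36 = 432
  -3*Y**3 ↦ -3·1·1·1 = -3
  3*Y**2*Z ↦ 3·1·1·6 = 18
  -Y*Z**2 ↦ -1·1·1·36 = -36
  -3*Z**3 ↦ -3·1·1·216 = -648
Sum: F(4, 1, 6) = (-64) + (16) + (96) + (-4) + (24) + (432) + (-3) + (18) + (-36) + (-648) = -169.
Reducing mod 7: -169 ≡ 6 (mod 7).
Since F(a, b, c) ≡ 6 ≠ 0 (mod 7), P does NOT lie on the curve.


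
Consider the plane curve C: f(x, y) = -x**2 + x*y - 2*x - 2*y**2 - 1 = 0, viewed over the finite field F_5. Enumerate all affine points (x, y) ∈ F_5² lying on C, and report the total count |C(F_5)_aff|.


Affine F_5-points: {(1, 1), (1, 2), (3, 1), (3, 3), (4, 0), (4, 2)}; count = 6.

For each of the 25 pairs (x, y) ∈ F_5², evaluate f(x, y) mod 5. Record the zeros.
  x = 0: [0↦4, 1↦2, 2↦1, 3↦1, 4↦2]  zeros at y ∈ ∅
  x = 1: [0↦1, 1↦0, 2↦0, 3↦1, 4↦3]  zeros at y ∈ {1, 2}
  x = 2: [0↦1, 1↦1, 2↦2, 3↦4, 4↦2]  zeros at y ∈ ∅
  x = 3: [0↦4, 1↦0, 2↦2, 3↦0, 4↦4]  zeros at y ∈ {1, 3}
  x = 4: [0↦0, 1↦2, 2↦0, 3↦4, 4↦4]  zeros at y ∈ {0, 2}
Collecting zeros: affine points = {(1, 1), (1, 2), (3, 1), (3, 3), (4, 0), (4, 2)}.
Total count |C(F_5)_aff| = 6.


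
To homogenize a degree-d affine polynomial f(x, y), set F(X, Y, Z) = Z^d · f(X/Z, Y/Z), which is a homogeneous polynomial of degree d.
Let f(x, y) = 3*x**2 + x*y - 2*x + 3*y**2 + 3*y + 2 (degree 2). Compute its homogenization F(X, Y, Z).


F(X, Y, Z) = 3*X**2 + X*Y - 2*X*Z + 3*Y**2 + 3*Y*Z + 2*Z**2

deg(f) = 2.
Substitute x = X/Z, y = Y/Z into f, then multiply by Z^2.
  monomial 3·x^2·y^0 ↦ 3·X^2·Y^0·Z^0.
  monomial 1·x^1·y^1 ↦ 1·X^1·Y^1·Z^0.
  monomial -2·x^1·y^0 ↦ -2·X^1·Y^0·Z^1.
  monomial 3·x^0·y^2 ↦ 3·X^0·Y^2·Z^0.
  monomial 3·x^0·y^1 ↦ 3·X^0·Y^1·Z^1.
  monomial 2·x^0·y^0 ↦ 2·X^0·Y^0·Z^2.
Collecting: F(X, Y, Z) = 3*X**2 + X*Y - 2*X*Z + 3*Y**2 + 3*Y*Z + 2*Z**2.


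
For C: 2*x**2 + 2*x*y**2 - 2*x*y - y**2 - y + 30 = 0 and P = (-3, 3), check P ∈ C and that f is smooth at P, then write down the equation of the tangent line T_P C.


Tangent line at P: 111 - 37*y = 0.

Step 1: f(-3, 3) = 0, so P lies on C.
Step 2: partial derivatives
  f_x(x, y) = 4*x + 2*y**2 - 2*y, f_y(x, y) = 4*x*y - 2*x - 2*y - 1.
  f_x(P) = 0, f_y(P) = -37 (gradient nonzero, so P is smooth).
Step 3: tangent line at P: 0·(x − -3) + -37·(y − 3) = 0.
Expanding: 111 - 37*y = 0.


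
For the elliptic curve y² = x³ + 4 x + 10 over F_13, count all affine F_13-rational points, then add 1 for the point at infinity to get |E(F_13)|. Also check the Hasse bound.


Affine points = {(0, 6), (0, 7), (2, 0), (3, 6), (3, 7), (4, 5), (4, 8), (5, 5), (5, 8), (6, 4), (6, 9), (7, 2), (7, 11), (10, 6), (10, 7)}; affine count = 15; |E(F_13)| = 16.

Discriminant check: Δ ∝ 4a³ + 27b² = 4·4³ + 27·10² = 4·64 + 27·100 ≡ 5 (mod 13). Nonzero ⇒ E is nonsingular.
For each x ∈ F_13, compute rhs = x³ + 4·x + 10 mod 13, then count y ∈ F_13 with y² ≡ rhs.
  x = 0: rhs = 10, matching y values: 6, 7 (2 points).
  x = 1: rhs = 2, matching y values: none (0 points).
  x = 2: rhs = 0, matching y values: 0 (1 points).
  x = 3: rhs = 10, matching y values: 6, 7 (2 points).
  x = 4: rhs = 12, matching y values: 5, 8 (2 points).
  x = 5: rhs = 12, matching y values: 5, 8 (2 points).
  x = 6: rhs = 3, matching y values: 4, 9 (2 points).
  x = 7: rhs = 4, matching y values: 2, 11 (2 points).
  x = 8: rhs = 8, matching y values: none (0 points).
  x = 9: rhs = 8, matching y values: none (0 points).
  x = 10: rhs = 10, matching y values: 6, 7 (2 points).
  x = 11: rhs = 7, matching y values: none (0 points).
  x = 12: rhs = 5, matching y values: none (0 points).
Total affine count: 15.
Full point count |E(F_13)| = 15 + 1 = 16.
Hasse bound: |16 − (13+1)| = |2| = 2 ≤ 2√13 ≈ 7.2111 ✓.


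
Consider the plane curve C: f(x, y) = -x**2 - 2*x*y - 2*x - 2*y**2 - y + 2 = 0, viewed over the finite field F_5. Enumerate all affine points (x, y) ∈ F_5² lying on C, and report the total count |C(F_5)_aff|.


Affine F_5-points: {(1, 2), (1, 4), (3, 2), (4, 4)}; count = 4.

For each of the 25 pairs (x, y) ∈ F_5², evaluate f(x, y) mod 5. Record the zeros.
  x = 0: [0↦2, 1↦4, 2↦2, 3↦1, 4↦1]  zeros at y ∈ ∅
  x = 1: [0↦4, 1↦4, 2↦0, 3↦2, 4↦0]  zeros at y ∈ {2, 4}
  x = 2: [0↦4, 1↦2, 2↦1, 3↦1, 4↦2]  zeros at y ∈ ∅
  x = 3: [0↦2, 1↦3, 2↦0, 3↦3, 4↦2]  zeros at y ∈ {2}
  x = 4: [0↦3, 1↦2, 2↦2, 3↦3, 4↦0]  zeros at y ∈ {4}
Collecting zeros: affine points = {(1, 2), (1, 4), (3, 2), (4, 4)}.
Total count |C(F_5)_aff| = 4.


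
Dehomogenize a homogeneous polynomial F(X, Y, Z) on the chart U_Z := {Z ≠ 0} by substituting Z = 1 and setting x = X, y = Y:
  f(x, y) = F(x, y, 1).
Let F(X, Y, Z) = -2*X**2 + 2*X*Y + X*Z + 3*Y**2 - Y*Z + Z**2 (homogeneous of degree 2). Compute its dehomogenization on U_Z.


f(x, y) = -2*x**2 + 2*x*y + x + 3*y**2 - y + 1

On U_Z we set Z = 1. Each monomial c·X^i·Y^j·Z^k in F becomes c·x^i·y^j·1^k = c·x^i·y^j.
Substituting Z = 1: F(X, Y, 1) = -2*x**2 + 2*x*y + x + 3*y**2 - y + 1.
Note: deg(f) ≤ deg(F) = 2; strict inequality happens when F is divisible by Z (lost terms).


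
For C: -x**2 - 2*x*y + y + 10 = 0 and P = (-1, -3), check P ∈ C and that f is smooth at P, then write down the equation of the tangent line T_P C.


Tangent line at P: 8*x + 3*y + 17 = 0.

Step 1: f(-1, -3) = 0, so P lies on C.
Step 2: partial derivatives
  f_x(x, y) = -2*x - 2*y, f_y(x, y) = 1 - 2*x.
  f_x(P) = 8, f_y(P) = 3 (gradient nonzero, so P is smooth).
Step 3: tangent line at P: 8·(x − -1) + 3·(y − -3) = 0.
Expanding: 8*x + 3*y + 17 = 0.


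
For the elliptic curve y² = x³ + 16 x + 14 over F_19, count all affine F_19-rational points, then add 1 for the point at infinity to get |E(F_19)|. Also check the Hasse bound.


Affine points = {(2, 4), (2, 15), (4, 3), (4, 16), (11, 1), (11, 18), (13, 5), (13, 14), (15, 0), (18, 4), (18, 15)}; affine count = 11; |E(F_19)| = 12.

Discriminant check: Δ ∝ 4a³ + 27b² = 4·16³ + 27·14² = 4·4096 + 27·196 ≡ 16 (mod 19). Nonzero ⇒ E is nonsingular.
For each x ∈ F_19, compute rhs = x³ + 16·x + 14 mod 19, then count y ∈ F_19 with y² ≡ rhs.
  x = 0: rhs = 14, matching y values: none (0 points).
  x = 1: rhs = 12, matching y values: none (0 points).
  x = 2: rhs = 16, matching y values: 4, 15 (2 points).
  x = 3: rhs = 13, matching y values: none (0 points).
  x = 4: rhs = 9, matching y values: 3, 16 (2 points).
  x = 5: rhs = 10, matching y values: none (0 points).
  x = 6: rhs = 3, matching y values: none (0 points).
  x = 7: rhs = 13, matching y values: none (0 points).
  x = 8: rhs = 8, matching y values: none (0 points).
  x = 9: rhs = 13, matching y values: none (0 points).
  x = 10: rhs = 15, matching y values: none (0 points).
  x = 11: rhs = 1, matching y values: 1, 18 (2 points).
  x = 12: rhs = 15, matching y values: none (0 points).
  x = 13: rhs = 6, matching y values: 5, 14 (2 points).
  x = 14: rhs = 18, matching y values: none (0 points).
  x = 15: rhs = 0, matching y values: 0 (1 points).
  x = 16: rhs = 15, matching y values: none (0 points).
  x = 17: rhs = 12, matching y values: none (0 points).
  x = 18: rhs = 16, matching y values: 4, 15 (2 points).
Total affine count: 11.
Full point count |E(F_19)| = 11 + 1 = 12.
Hasse bound: |12 − (19+1)| = |-8| = 8 ≤ 2√19 ≈ 8.7178 ✓.


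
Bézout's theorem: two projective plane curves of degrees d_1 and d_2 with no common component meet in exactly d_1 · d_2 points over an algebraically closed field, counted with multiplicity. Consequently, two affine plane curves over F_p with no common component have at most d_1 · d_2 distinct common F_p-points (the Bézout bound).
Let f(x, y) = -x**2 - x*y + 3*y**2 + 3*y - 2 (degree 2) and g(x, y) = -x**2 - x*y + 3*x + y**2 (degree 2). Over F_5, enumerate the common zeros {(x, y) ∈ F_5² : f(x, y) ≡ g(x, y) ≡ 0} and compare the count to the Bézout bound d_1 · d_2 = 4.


Common zeros: ∅; count = 0; Bézout bound = 4.

deg(f) = 2, deg(g) = 2, so Bézout bound = 4.
Scan x ∈ F_5. For each x, list the y ∈ F_5 with f(x, y) ≡ 0 and those with g(x, y) ≡ 0 (mod 5); the common zeros in that column are the intersection.
  x = 0: f ≡ 0 at y ∈ ∅; g ≡ 0 at y ∈ {0}; common: ∅.
  x = 1: f ≡ 0 at y ∈ {3}; g ≡ 0 at y ∈ ∅; common: ∅.
  x = 2: f ≡ 0 at y ∈ ∅; g ≡ 0 at y ∈ {3, 4}; common: ∅.
  x = 3: f ≡ 0 at y ∈ ∅; g ≡ 0 at y ∈ {0, 3}; common: ∅.
  x = 4: f ≡ 0 at y ∈ ∅; g ≡ 0 at y ∈ ∅; common: ∅.
Collecting: common zeros = ∅, so the count is 0.
Comparison with the Bézout bound: 0 ≤ 4 = deg(f)·deg(g), as expected for curves with no common component (the affine F_5-count falls short of the bound because intersections may lie at infinity, over extension fields, or carry multiplicity).


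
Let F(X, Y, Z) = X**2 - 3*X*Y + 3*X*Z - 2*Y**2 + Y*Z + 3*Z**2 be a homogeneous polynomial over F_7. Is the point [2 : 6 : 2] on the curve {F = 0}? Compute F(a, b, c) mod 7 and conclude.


F(2,6,2) ≡ 2 (mod 7); P is NOT on the curve.

Evaluate F(2, 6, 2) term-by-term (mod 7).
  X**2 ↦ 1·4·1·1 = 4
  -3*X*Y ↦ -3·2·6·1 = -36
  3*X*Z ↦ 3·2·1·2 = 12
  -2*Y**2 ↦ -2·1·36·1 = -72
  Y*Z ↦ 1·1·6·2 = 12
  3*Z**2 ↦ 3·1·1·4 = 12
Sum: F(2, 6, 2) = (4) + (-36) + (12) + (-72) + (12) + (12) = -68.
Reducing mod 7: -68 ≡ 2 (mod 7).
Since F(a, b, c) ≡ 2 ≠ 0 (mod 7), P does NOT lie on the curve.


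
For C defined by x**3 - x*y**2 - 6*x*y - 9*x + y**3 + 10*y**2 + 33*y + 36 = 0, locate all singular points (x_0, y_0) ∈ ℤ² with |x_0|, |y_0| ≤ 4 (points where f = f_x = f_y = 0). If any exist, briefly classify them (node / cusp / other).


Singular points: {(0, -3)}; classification: cusp.

Compute partial derivatives:
  f_x = 3*x**2 - y**2 - 6*y - 9.
  f_y = -2*x*y - 6*x + 3*y**2 + 20*y + 33.
Scan x_0 ∈ {−4, ..., 4}. For each x_0, f_y(x_0, y) is a polynomial in y; find its integer roots y ∈ {−4, ..., 4}, then test f_x and f at those candidates.
  x = -4: f_y(-4, y) = 3*y**2 + 28*y + 57; vanishes at y ∈ {-3}. (-4, -3): f_x = 48 ≠ 0.
  x = -3: f_y(-3, y) = 3*y**2 + 26*y + 51; vanishes at y ∈ {-3}. (-3, -3): f_x = 27 ≠ 0.
  x = -2: f_y(-2, y) = 3*y**2 + 24*y + 45; vanishes at y ∈ {-3}. (-2, -3): f_x = 12 ≠ 0.
  x = -1: f_y(-1, y) = 3*y**2 + 22*y + 39; vanishes at y ∈ {-3}. (-1, -3): f_x = 3 ≠ 0.
  x = 0: f_y(0, y) = 3*y**2 + 20*y + 33; vanishes at y ∈ {-3}. (0, -3): f_x = 0, f = 0 — SINGULAR.
  x = 1: f_y(1, y) = 3*y**2 + 18*y + 27; vanishes at y ∈ {-3}. (1, -3): f_x = 3 ≠ 0.
  x = 2: f_y(2, y) = 3*y**2 + 16*y + 21; vanishes at y ∈ {-3}. (2, -3): f_x = 12 ≠ 0.
  x = 3: f_y(3, y) = 3*y**2 + 14*y + 15; vanishes at y ∈ {-3}. (3, -3): f_x = 27 ≠ 0.
  x = 4: f_y(4, y) = 3*y**2 + 12*y + 9; vanishes at y ∈ {-3, -1}. (4, -3): f_x = 48 ≠ 0; (4, -1): f_x = 44 ≠ 0.
Only singular point on the grid: (0, -3).
Classify: substitute x = 0 + u, y = -3 + v and expand: f = u**3 - u*v**2 + v**3 + v**2.
No constant or linear terms (consistent with a singular point). Quadratic part: v**2. Cubic part: u**3 - u*v**2 + v**3.
The quadratic part v**2 is a perfect square, so there is a single (double) tangent line v = 0, i.e. y = -3. Restricting the cubic part to that line (v = 0) leaves u**3 ≠ 0, so f is not divisible by v and the branch is v² ≈ -u**3 to lowest order — this is a cusp.
Classification: cusp.


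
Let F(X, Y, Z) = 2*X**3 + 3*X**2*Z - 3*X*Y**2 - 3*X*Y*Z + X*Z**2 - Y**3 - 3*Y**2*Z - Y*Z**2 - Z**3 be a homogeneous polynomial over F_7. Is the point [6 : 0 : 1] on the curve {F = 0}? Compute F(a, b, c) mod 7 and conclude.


F(6,0,1) ≡ 6 (mod 7); P is NOT on the curve.

Evaluate F(6, 0, 1) term-by-term (mod 7).
  2*X**3 ↦ 2·216·1·1 = 432
  3*X**2*Z ↦ 3·36·1·1 = 108
  -3*X*Y**2 ↦ -3·6·0·1 = 0
  -3*X*Y*Z ↦ -3·6·0·1 = 0
  X*Z**2 ↦ 1·6·1·1 = 6
  -Y**3 ↦ -1·1·0·1 = 0
  -3*Y**2*Z ↦ -3·1·0·1 = 0
  -Y*Z**2 ↦ -1·1·0·1 = 0
  -Z**3 ↦ -1·1·1·1 = -1
Sum: F(6, 0, 1) = (432) + (108) + (0) + (0) + (6) + (0) + (0) + (0) + (-1) = 545.
Reducing mod 7: 545 ≡ 6 (mod 7).
Since F(a, b, c) ≡ 6 ≠ 0 (mod 7), P does NOT lie on the curve.


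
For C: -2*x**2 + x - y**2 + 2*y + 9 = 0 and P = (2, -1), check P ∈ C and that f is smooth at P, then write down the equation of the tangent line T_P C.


Tangent line at P: -7*x + 4*y + 18 = 0.

Step 1: f(2, -1) = 0, so P lies on C.
Step 2: partial derivatives
  f_x(x, y) = 1 - 4*x, f_y(x, y) = 2 - 2*y.
  f_x(P) = -7, f_y(P) = 4 (gradient nonzero, so P is smooth).
Step 3: tangent line at P: -7·(x − 2) + 4·(y − -1) = 0.
Expanding: -7*x + 4*y + 18 = 0.


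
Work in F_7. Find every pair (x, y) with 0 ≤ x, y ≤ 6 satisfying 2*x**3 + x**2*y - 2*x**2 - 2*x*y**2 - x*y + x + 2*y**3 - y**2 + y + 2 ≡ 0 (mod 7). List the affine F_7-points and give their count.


Affine F_7-points: {(2, 2), (5, 5), (6, 5), (6, 6)}; count = 4.

For each of the 49 pairs (x, y) ∈ F_7², evaluate f(x, y) mod 7. Record the zeros.
  x = 0: [0↦2, 1↦4, 2↦2, 3↦1, 4↦6, 5↦1, 6↦5]  zeros at y ∈ ∅
  x = 1: [0↦3, 1↦3, 2↦2, 3↦5, 4↦3, 5↦1, 6↦4]  zeros at y ∈ ∅
  x = 2: [0↦5, 1↦5, 2↦0, 3↦2, 4↦2, 5↦5, 6↦2]  zeros at y ∈ {2}
  x = 3: [0↦6, 1↦1, 2↦1, 3↦4, 4↦1, 5↦4, 6↦4]  zeros at y ∈ ∅
  x = 4: [0↦4, 1↦3, 2↦3, 3↦2, 4↦5, 5↦3, 6↦1]  zeros at y ∈ ∅
  x = 5: [0↦4, 1↦2, 2↦4, 3↦1, 4↦5, 5↦0, 6↦5]  zeros at y ∈ {5}
  x = 6: [0↦4, 1↦3, 2↦2, 3↦6, 4↦6, 5↦0, 6↦0]  zeros at y ∈ {5, 6}
Collecting zeros: affine points = {(2, 2), (5, 5), (6, 5), (6, 6)}.
Total count |C(F_7)_aff| = 4.


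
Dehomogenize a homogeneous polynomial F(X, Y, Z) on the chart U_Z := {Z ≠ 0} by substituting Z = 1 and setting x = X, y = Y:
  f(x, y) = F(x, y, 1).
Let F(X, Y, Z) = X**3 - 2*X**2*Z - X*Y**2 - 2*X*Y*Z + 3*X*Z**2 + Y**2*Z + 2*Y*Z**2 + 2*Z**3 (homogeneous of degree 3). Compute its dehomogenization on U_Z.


f(x, y) = x**3 - 2*x**2 - x*y**2 - 2*x*y + 3*x + y**2 + 2*y + 2

On U_Z we set Z = 1. Each monomial c·X^i·Y^j·Z^k in F becomes c·x^i·y^j·1^k = c·x^i·y^j.
Substituting Z = 1: F(X, Y, 1) = x**3 - 2*x**2 - x*y**2 - 2*x*y + 3*x + y**2 + 2*y + 2.
Note: deg(f) ≤ deg(F) = 3; strict inequality happens when F is divisible by Z (lost terms).


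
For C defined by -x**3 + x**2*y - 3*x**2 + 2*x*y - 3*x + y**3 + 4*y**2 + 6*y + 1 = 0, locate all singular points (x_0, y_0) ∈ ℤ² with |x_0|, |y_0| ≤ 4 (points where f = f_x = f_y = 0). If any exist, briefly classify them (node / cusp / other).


Singular points: {(-1, -1)}; classification: node.

Compute partial derivatives:
  f_x = -3*x**2 + 2*x*y - 6*x + 2*y - 3.
  f_y = x**2 + 2*x + 3*y**2 + 8*y + 6.
Scan x_0 ∈ {−4, ..., 4}. For each x_0, f_y(x_0, y) is a polynomial in y; find its integer roots y ∈ {−4, ..., 4}, then test f_x and f at those candidates.
  x = -4: f_y(-4, y) = 3*y**2 + 8*y + 14; no integer root y with |y| ≤ 4.
  x = -3: f_y(-3, y) = 3*y**2 + 8*y + 9; no integer root y with |y| ≤ 4.
  x = -2: f_y(-2, y) = 3*y**2 + 8*y + 6; no integer root y with |y| ≤ 4.
  x = -1: f_y(-1, y) = 3*y**2 + 8*y + 5; vanishes at y ∈ {-1}. (-1, -1): f_x = 0, f = 0 — SINGULAR.
  x = 0: f_y(0, y) = 3*y**2 + 8*y + 6; no integer root y with |y| ≤ 4.
  x = 1: f_y(1, y) = 3*y**2 + 8*y + 9; no integer root y with |y| ≤ 4.
  x = 2: f_y(2, y) = 3*y**2 + 8*y + 14; no integer root y with |y| ≤ 4.
  x = 3: f_y(3, y) = 3*y**2 + 8*y + 21; no integer root y with |y| ≤ 4.
  x = 4: f_y(4, y) = 3*y**2 + 8*y + 30; no integer root y with |y| ≤ 4.
Only singular point on the grid: (-1, -1).
Classify: substitute x = -1 + u, y = -1 + v and expand: f = -u**3 + u**2*v - u**2 + v**3 + v**2.
No constant or linear terms (consistent with a singular point). Quadratic part: -u**2 + v**2. Cubic part: -u**3 + u**2*v + v**3.
The quadratic part v**2 - u**2 = (v − u)(v + u) splits into two distinct linear factors, so there are two distinct tangent lines y − -1 = ±(x − -1) — this is a node (ordinary double point).
Classification: node.


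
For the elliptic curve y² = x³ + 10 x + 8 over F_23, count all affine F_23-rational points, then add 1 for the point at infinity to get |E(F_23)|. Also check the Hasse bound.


Affine points = {(0, 10), (0, 13), (2, 6), (2, 17), (6, 10), (6, 13), (8, 5), (8, 18), (10, 2), (10, 21), (11, 0), (12, 4), (12, 19), (13, 9), (13, 14), (16, 3), (16, 20), (17, 10), (17, 13), (21, 7), (21, 16)}; affine count = 21; |E(F_23)| = 22.

Discriminant check: Δ ∝ 4a³ + 27b² = 4·10³ + 27·8² = 4·1000 + 27·64 ≡ 1 (mod 23). Nonzero ⇒ E is nonsingular.
For each x ∈ F_23, compute rhs = x³ + 10·x + 8 mod 23, then count y ∈ F_23 with y² ≡ rhs.
  x = 0: rhs = 8, matching y values: 10, 13 (2 points).
  x = 1: rhs = 19, matching y values: none (0 points).
  x = 2: rhs = 13, matching y values: 6, 17 (2 points).
  x = 3: rhs = 19, matching y values: none (0 points).
  x = 4: rhs = 20, matching y values: none (0 points).
  x = 5: rhs = 22, matching y values: none (0 points).
  x = 6: rhs = 8, matching y values: 10, 13 (2 points).
  x = 7: rhs = 7, matching y values: none (0 points).
  x = 8: rhs = 2, matching y values: 5, 18 (2 points).
  x = 9: rhs = 22, matching y values: none (0 points).
  x = 10: rhs = 4, matching y values: 2, 21 (2 points).
  x = 11: rhs = 0, matching y values: 0 (1 points).
  x = 12: rhs = 16, matching y values: 4, 19 (2 points).
  x = 13: rhs = 12, matching y values: 9, 14 (2 points).
  x = 14: rhs = 17, matching y values: none (0 points).
  x = 15: rhs = 14, matching y values: none (0 points).
  x = 16: rhs = 9, matching y values: 3, 20 (2 points).
  x = 17: rhs = 8, matching y values: 10, 13 (2 points).
  x = 18: rhs = 17, matching y values: none (0 points).
  x = 19: rhs = 19, matching y values: none (0 points).
  x = 20: rhs = 20, matching y values: none (0 points).
  x = 21: rhs = 3, matching y values: 7, 16 (2 points).
  x = 22: rhs = 20, matching y values: none (0 points).
Total affine count: 21.
Full point count |E(F_23)| = 21 + 1 = 22.
Hasse bound: |22 − (23+1)| = |-2| = 2 ≤ 2√23 ≈ 9.5917 ✓.


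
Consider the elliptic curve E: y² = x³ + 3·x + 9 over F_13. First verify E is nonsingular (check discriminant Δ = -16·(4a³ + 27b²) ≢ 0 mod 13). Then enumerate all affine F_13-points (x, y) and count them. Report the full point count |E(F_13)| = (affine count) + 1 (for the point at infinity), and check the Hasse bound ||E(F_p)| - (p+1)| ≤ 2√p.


Affine points = {(0, 3), (0, 10), (1, 0), (2, 6), (2, 7), (6, 3), (6, 10), (7, 3), (7, 10), (8, 5), (8, 8), (10, 5), (10, 8)}; affine count = 13; |E(F_13)| = 14.

Discriminant check: Δ ∝ 4a³ + 27b² = 4·3³ + 27·9² = 4·27 + 27·81 ≡ 7 (mod 13). Nonzero ⇒ E is nonsingular.
For each x ∈ F_13, compute rhs = x³ + 3·x + 9 mod 13, then count y ∈ F_13 with y² ≡ rhs.
  x = 0: rhs = 9, matching y values: 3, 10 (2 points).
  x = 1: rhs = 0, matching y values: 0 (1 points).
  x = 2: rhs = 10, matching y values: 6, 7 (2 points).
  x = 3: rhs = 6, matching y values: none (0 points).
  x = 4: rhs = 7, matching y values: none (0 points).
  x = 5: rhs = 6, matching y values: none (0 points).
  x = 6: rhs = 9, matching y values: 3, 10 (2 points).
  x = 7: rhs = 9, matching y values: 3, 10 (2 points).
  x = 8: rhs = 12, matching y values: 5, 8 (2 points).
  x = 9: rhs = 11, matching y values: none (0 points).
  x = 10: rhs = 12, matching y values: 5, 8 (2 points).
  x = 11: rhs = 8, matching y values: none (0 points).
  x = 12: rhs = 5, matching y values: none (0 points).
Total affine count: 13.
Full point count |E(F_13)| = 13 + 1 = 14.
Hasse bound: |14 − (13+1)| = |0| = 0 ≤ 2√13 ≈ 7.2111 ✓.


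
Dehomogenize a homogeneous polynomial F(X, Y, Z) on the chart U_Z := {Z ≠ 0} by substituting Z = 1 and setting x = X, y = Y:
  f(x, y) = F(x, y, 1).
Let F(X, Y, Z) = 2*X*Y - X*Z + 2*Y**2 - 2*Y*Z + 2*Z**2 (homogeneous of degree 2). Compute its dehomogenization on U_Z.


f(x, y) = 2*x*y - x + 2*y**2 - 2*y + 2

On U_Z we set Z = 1. Each monomial c·X^i·Y^j·Z^k in F becomes c·x^i·y^j·1^k = c·x^i·y^j.
Substituting Z = 1: F(X, Y, 1) = 2*x*y - x + 2*y**2 - 2*y + 2.
Note: deg(f) ≤ deg(F) = 2; strict inequality happens when F is divisible by Z (lost terms).


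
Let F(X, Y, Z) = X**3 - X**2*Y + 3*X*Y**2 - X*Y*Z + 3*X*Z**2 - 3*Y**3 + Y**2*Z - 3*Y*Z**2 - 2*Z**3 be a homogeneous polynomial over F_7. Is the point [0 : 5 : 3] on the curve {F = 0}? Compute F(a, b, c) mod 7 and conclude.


F(0,5,3) ≡ 1 (mod 7); P is NOT on the curve.

Evaluate F(0, 5, 3) term-by-term (mod 7).
  X**3 ↦ 1·0·1·1 = 0
  -X**2*Y ↦ -1·0·5·1 = 0
  3*X*Y**2 ↦ 3·0·25·1 = 0
  -X*Y*Z ↦ -1·0·5·3 = 0
  3*X*Z**2 ↦ 3·0·1·9 = 0
  -3*Y**3 ↦ -3·1·125·1 = -375
  Y**2*Z ↦ 1·1·25·3 = 75
  -3*Y*Z**2 ↦ -3·1·5·9 = -135
  -2*Z**3 ↦ -2·1·1·27 = -54
Sum: F(0, 5, 3) = (0) + (0) + (0) + (0) + (0) + (-375) + (75) + (-135) + (-54) = -489.
Reducing mod 7: -489 ≡ 1 (mod 7).
Since F(a, b, c) ≡ 1 ≠ 0 (mod 7), P does NOT lie on the curve.


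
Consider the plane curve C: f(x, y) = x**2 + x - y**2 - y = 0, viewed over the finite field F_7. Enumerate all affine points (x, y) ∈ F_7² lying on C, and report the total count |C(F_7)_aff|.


Affine F_7-points: {(0, 0), (0, 6), (1, 1), (1, 5), (2, 2), (2, 4), (3, 3), (4, 2), (4, 4), (5, 1), (5, 5), (6, 0), (6, 6)}; count = 13.

For each of the 49 pairs (x, y) ∈ F_7², evaluate f(x, y) mod 7. Record the zeros.
  x = 0: [0↦0, 1↦5, 2↦1, 3↦2, 4↦1, 5↦5, 6↦0]  zeros at y ∈ {0, 6}
  x = 1: [0↦2, 1↦0, 2↦3, 3↦4, 4↦3, 5↦0, 6↦2]  zeros at y ∈ {1, 5}
  x = 2: [0↦6, 1↦4, 2↦0, 3↦1, 4↦0, 5↦4, 6↦6]  zeros at y ∈ {2, 4}
  x = 3: [0↦5, 1↦3, 2↦6, 3↦0, 4↦6, 5↦3, 6↦5]  zeros at y ∈ {3}
  x = 4: [0↦6, 1↦4, 2↦0, 3↦1, 4↦0, 5↦4, 6↦6]  zeros at y ∈ {2, 4}
  x = 5: [0↦2, 1↦0, 2↦3, 3↦4, 4↦3, 5↦0, 6↦2]  zeros at y ∈ {1, 5}
  x = 6: [0↦0, 1↦5, 2↦1, 3↦2, 4↦1, 5↦5, 6↦0]  zeros at y ∈ {0, 6}
Collecting zeros: affine points = {(0, 0), (0, 6), (1, 1), (1, 5), (2, 2), (2, 4), (3, 3), (4, 2), (4, 4), (5, 1), (5, 5), (6, 0), (6, 6)}.
Total count |C(F_7)_aff| = 13.


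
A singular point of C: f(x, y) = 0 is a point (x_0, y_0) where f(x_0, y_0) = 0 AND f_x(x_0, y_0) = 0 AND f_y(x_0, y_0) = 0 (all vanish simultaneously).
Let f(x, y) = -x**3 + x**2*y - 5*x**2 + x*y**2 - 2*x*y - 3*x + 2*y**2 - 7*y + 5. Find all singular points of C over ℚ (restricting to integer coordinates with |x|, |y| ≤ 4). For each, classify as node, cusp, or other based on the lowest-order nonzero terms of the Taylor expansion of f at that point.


Singular points: {(-1, 2)}; classification: cusp.

Compute partial derivatives:
  f_x = -3*x**2 + 2*x*y - 10*x + y**2 - 2*y - 3.
  f_y = x**2 + 2*x*y - 2*x + 4*y - 7.
Scan x_0 ∈ {−4, ..., 4}. For each x_0, f_y(x_0, y) is a polynomial in y; find its integer roots y ∈ {−4, ..., 4}, then test f_x and f at those candidates.
  x = -4: f_y(-4, y) = 17 - 4*y; no integer root y with |y| ≤ 4.
  x = -3: f_y(-3, y) = 8 - 2*y; vanishes at y ∈ {4}. (-3, 4): f_x = -16 ≠ 0.
  x = -2: f_y(-2, y) = 1; no integer root y with |y| ≤ 4.
  x = -1: f_y(-1, y) = 2*y - 4; vanishes at y ∈ {2}. (-1, 2): f_x = 0, f = 0 — SINGULAR.
  x = 0: f_y(0, y) = 4*y - 7; no integer root y with |y| ≤ 4.
  x = 1: f_y(1, y) = 6*y - 8; no integer root y with |y| ≤ 4.
  x = 2: f_y(2, y) = 8*y - 7; no integer root y with |y| ≤ 4.
  x = 3: f_y(3, y) = 10*y - 4; no integer root y with |y| ≤ 4.
  x = 4: f_y(4, y) = 12*y + 1; no integer root y with |y| ≤ 4.
Only singular point on the grid: (-1, 2).
Classify: substitute x = -1 + u, y = 2 + v and expand: f = -u**3 + u**2*v + u*v**2 + v**2.
No constant or linear terms (consistent with a singular point). Quadratic part: v**2. Cubic part: -u**3 + u**2*v + u*v**2.
The quadratic part v**2 is a perfect square, so there is a single (double) tangent line v = 0, i.e. y = 2. Restricting the cubic part to that line (v = 0) leaves -u**3 ≠ 0, so f is not divisible by v and the branch is v² ≈ u**3 to lowest order — this is a cusp.
Classification: cusp.


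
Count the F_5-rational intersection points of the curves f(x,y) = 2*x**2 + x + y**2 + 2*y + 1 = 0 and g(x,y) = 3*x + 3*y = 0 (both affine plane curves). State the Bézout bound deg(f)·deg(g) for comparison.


Common zeros: {(3, 2), (4, 1)}; count = 2; Bézout bound = 2.

deg(f) = 2, deg(g) = 1, so Bézout bound = 2.
Scan x ∈ F_5. For each x, list the y ∈ F_5 with f(x, y) ≡ 0 and those with g(x, y) ≡ 0 (mod 5); the common zeros in that column are the intersection.
  x = 0: f ≡ 0 at y ∈ {4}; g ≡ 0 at y ∈ {0}; common: ∅.
  x = 1: f ≡ 0 at y ∈ ∅; g ≡ 0 at y ∈ {4}; common: ∅.
  x = 2: f ≡ 0 at y ∈ {4}; g ≡ 0 at y ∈ {3}; common: ∅.
  x = 3: f ≡ 0 at y ∈ {1, 2}; g ≡ 0 at y ∈ {2}; common: {2}.
  x = 4: f ≡ 0 at y ∈ {1, 2}; g ≡ 0 at y ∈ {1}; common: {1}.
Collecting: common zeros = {(3, 2), (4, 1)}, so the count is 2.
Comparison with the Bézout bound: 2 ≤ 2 = deg(f)·deg(g), as expected for curves with no common component (the bound is attained).


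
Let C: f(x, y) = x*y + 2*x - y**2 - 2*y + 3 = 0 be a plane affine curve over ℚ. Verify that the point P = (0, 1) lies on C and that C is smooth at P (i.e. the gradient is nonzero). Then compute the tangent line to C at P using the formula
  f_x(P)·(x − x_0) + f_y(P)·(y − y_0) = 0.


Tangent line at P: 3*x - 4*y + 4 = 0.

Step 1: f(0, 1) = 0, so P lies on C.
Step 2: partial derivatives
  f_x(x, y) = y + 2, f_y(x, y) = x - 2*y - 2.
  f_x(P) = 3, f_y(P) = -4 (gradient nonzero, so P is smooth).
Step 3: tangent line at P: 3·(x − 0) + -4·(y − 1) = 0.
Expanding: 3*x - 4*y + 4 = 0.


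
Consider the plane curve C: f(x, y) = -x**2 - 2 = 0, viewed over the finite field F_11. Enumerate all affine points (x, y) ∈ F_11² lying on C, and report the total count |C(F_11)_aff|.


Affine F_11-points: {(3, 0), (3, 1), (3, 2), (3, 3), (3, 4), (3, 5), (3, 6), (3, 7), (3, 8), (3, 9), (3, 10), (8, 0), (8, 1), (8, 2), (8, 3), (8, 4), (8, 5), (8, 6), (8, 7), (8, 8), (8, 9), (8, 10)}; count = 22.

For each of the 121 pairs (x, y) ∈ F_11², evaluate f(x, y) mod 11. Record the zeros.
  x = 0: [0↦9, 1↦9, 2↦9, 3↦9, 4↦9, 5↦9, 6↦9, 7↦9, 8↦9, 9↦9, 10↦9]  zeros at y ∈ ∅
  x = 1: [0↦8, 1↦8, 2↦8, 3↦8, 4↦8, 5↦8, 6↦8, 7↦8, 8↦8, 9↦8, 10↦8]  zeros at y ∈ ∅
  x = 2: [0↦5, 1↦5, 2↦5, 3↦5, 4↦5, 5↦5, 6↦5, 7↦5, 8↦5, 9↦5, 10↦5]  zeros at y ∈ ∅
  x = 3: [0↦0, 1↦0, 2↦0, 3↦0, 4↦0, 5↦0, 6↦0, 7↦0, 8↦0, 9↦0, 10↦0]  zeros at y ∈ {0, 1, 2, 3, 4, 5, 6, 7, 8, 9, 10}
  x = 4: [0↦4, 1↦4, 2↦4, 3↦4, 4↦4, 5↦4, 6↦4, 7↦4, 8↦4, 9↦4, 10↦4]  zeros at y ∈ ∅
  x = 5: [0↦6, 1↦6, 2↦6, 3↦6, 4↦6, 5↦6, 6↦6, 7↦6, 8↦6, 9↦6, 10↦6]  zeros at y ∈ ∅
  x = 6: [0↦6, 1↦6, 2↦6, 3↦6, 4↦6, 5↦6, 6↦6, 7↦6, 8↦6, 9↦6, 10↦6]  zeros at y ∈ ∅
  x = 7: [0↦4, 1↦4, 2↦4, 3↦4, 4↦4, 5↦4, 6↦4, 7↦4, 8↦4, 9↦4, 10↦4]  zeros at y ∈ ∅
  x = 8: [0↦0, 1↦0, 2↦0, 3↦0, 4↦0, 5↦0, 6↦0, 7↦0, 8↦0, 9↦0, 10↦0]  zeros at y ∈ {0, 1, 2, 3, 4, 5, 6, 7, 8, 9, 10}
  x = 9: [0↦5, 1↦5, 2↦5, 3↦5, 4↦5, 5↦5, 6↦5, 7↦5, 8↦5, 9↦5, 10↦5]  zeros at y ∈ ∅
  x = 10: [0↦8, 1↦8, 2↦8, 3↦8, 4↦8, 5↦8, 6↦8, 7↦8, 8↦8, 9↦8, 10↦8]  zeros at y ∈ ∅
Collecting zeros: affine points = {(3, 0), (3, 1), (3, 2), (3, 3), (3, 4), (3, 5), (3, 6), (3, 7), (3, 8), (3, 9), (3, 10), (8, 0), (8, 1), (8, 2), (8, 3), (8, 4), (8, 5), (8, 6), (8, 7), (8, 8), (8, 9), (8, 10)}.
Total count |C(F_11)_aff| = 22.


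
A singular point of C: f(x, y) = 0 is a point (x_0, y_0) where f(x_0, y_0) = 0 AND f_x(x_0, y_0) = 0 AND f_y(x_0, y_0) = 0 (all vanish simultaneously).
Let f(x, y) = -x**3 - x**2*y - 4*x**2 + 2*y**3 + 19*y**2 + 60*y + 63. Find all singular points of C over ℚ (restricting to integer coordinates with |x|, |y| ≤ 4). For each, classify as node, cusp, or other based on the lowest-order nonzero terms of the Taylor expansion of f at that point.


Singular points: {(0, -3)}; classification: node.

Compute partial derivatives:
  f_x = -3*x**2 - 2*x*y - 8*x.
  f_y = -x**2 + 6*y**2 + 38*y + 60.
Scan x_0 ∈ {−4, ..., 4}. For each x_0, f_y(x_0, y) is a polynomial in y; find its integer roots y ∈ {−4, ..., 4}, then test f_x and f at those candidates.
  x = -4: f_y(-4, y) = 6*y**2 + 38*y + 44; no integer root y with |y| ≤ 4.
  x = -3: f_y(-3, y) = 6*y**2 + 38*y + 51; no integer root y with |y| ≤ 4.
  x = -2: f_y(-2, y) = 6*y**2 + 38*y + 56; vanishes at y ∈ {-4}. (-2, -4): f_x = -12 ≠ 0.
  x = -1: f_y(-1, y) = 6*y**2 + 38*y + 59; no integer root y with |y| ≤ 4.
  x = 0: f_y(0, y) = 6*y**2 + 38*y + 60; vanishes at y ∈ {-3}. (0, -3): f_x = 0, f = 0 — SINGULAR.
  x = 1: f_y(1, y) = 6*y**2 + 38*y + 59; no integer root y with |y| ≤ 4.
  x = 2: f_y(2, y) = 6*y**2 + 38*y + 56; vanishes at y ∈ {-4}. (2, -4): f_x = -12 ≠ 0.
  x = 3: f_y(3, y) = 6*y**2 + 38*y + 51; no integer root y with |y| ≤ 4.
  x = 4: f_y(4, y) = 6*y**2 + 38*y + 44; no integer root y with |y| ≤ 4.
Only singular point on the grid: (0, -3).
Classify: substitute x = 0 + u, y = -3 + v and expand: f = -u**3 - u**2*v - u**2 + 2*v**3 + v**2.
No constant or linear terms (consistent with a singular point). Quadratic part: -u**2 + v**2. Cubic part: -u**3 - u**2*v + 2*v**3.
The quadratic part v**2 - u**2 = (v − u)(v + u) splits into two distinct linear factors, so there are two distinct tangent lines y − -3 = ±(x − 0) — this is a node (ordinary double point).
Classification: node.


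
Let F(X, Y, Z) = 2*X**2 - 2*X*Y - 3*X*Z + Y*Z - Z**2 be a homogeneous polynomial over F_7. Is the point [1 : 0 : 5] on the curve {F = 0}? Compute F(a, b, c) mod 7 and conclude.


F(1,0,5) ≡ 4 (mod 7); P is NOT on the curve.

Evaluate F(1, 0, 5) term-by-term (mod 7).
  2*X**2 ↦ 2·1·1·1 = 2
  -2*X*Y ↦ -2·1·0·1 = 0
  -3*X*Z ↦ -3·1·1·5 = -15
  Y*Z ↦ 1·1·0·5 = 0
  -Z**2 ↦ -1·1·1·25 = -25
Sum: F(1, 0, 5) = (2) + (0) + (-15) + (0) + (-25) = -38.
Reducing mod 7: -38 ≡ 4 (mod 7).
Since F(a, b, c) ≡ 4 ≠ 0 (mod 7), P does NOT lie on the curve.


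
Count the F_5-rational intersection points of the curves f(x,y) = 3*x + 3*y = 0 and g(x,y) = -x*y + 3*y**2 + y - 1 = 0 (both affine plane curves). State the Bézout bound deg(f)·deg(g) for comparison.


Common zeros: ∅; count = 0; Bézout bound = 2.

deg(f) = 1, deg(g) = 2, so Bézout bound = 2.
Scan x ∈ F_5. For each x, list the y ∈ F_5 with f(x, y) ≡ 0 and those with g(x, y) ≡ 0 (mod 5); the common zeros in that column are the intersection.
  x = 0: f ≡ 0 at y ∈ {0}; g ≡ 0 at y ∈ ∅; common: ∅.
  x = 1: f ≡ 0 at y ∈ {4}; g ≡ 0 at y ∈ ∅; common: ∅.
  x = 2: f ≡ 0 at y ∈ {3}; g ≡ 0 at y ∈ ∅; common: ∅.
  x = 3: f ≡ 0 at y ∈ {2}; g ≡ 0 at y ∈ {1, 3}; common: ∅.
  x = 4: f ≡ 0 at y ∈ {1}; g ≡ 0 at y ∈ {2, 4}; common: ∅.
Collecting: common zeros = ∅, so the count is 0.
Comparison with the Bézout bound: 0 ≤ 2 = deg(f)·deg(g), as expected for curves with no common component (the affine F_5-count falls short of the bound because intersections may lie at infinity, over extension fields, or carry multiplicity).


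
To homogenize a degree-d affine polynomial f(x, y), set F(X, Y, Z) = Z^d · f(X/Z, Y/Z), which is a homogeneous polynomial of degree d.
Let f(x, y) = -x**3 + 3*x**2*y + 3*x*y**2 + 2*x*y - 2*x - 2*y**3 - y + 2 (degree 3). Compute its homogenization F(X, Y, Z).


F(X, Y, Z) = -X**3 + 3*X**2*Y + 3*X*Y**2 + 2*X*Y*Z - 2*X*Z**2 - 2*Y**3 - Y*Z**2 + 2*Z**3

deg(f) = 3.
Substitute x = X/Z, y = Y/Z into f, then multiply by Z^3.
  monomial -1·x^3·y^0 ↦ -1·X^3·Y^0·Z^0.
  monomial 3·x^2·y^1 ↦ 3·X^2·Y^1·Z^0.
  monomial 3·x^1·y^2 ↦ 3·X^1·Y^2·Z^0.
  monomial 2·x^1·y^1 ↦ 2·X^1·Y^1·Z^1.
  monomial -2·x^1·y^0 ↦ -2·X^1·Y^0·Z^2.
  monomial -2·x^0·y^3 ↦ -2·X^0·Y^3·Z^0.
  monomial -1·x^0·y^1 ↦ -1·X^0·Y^1·Z^2.
  monomial 2·x^0·y^0 ↦ 2·X^0·Y^0·Z^3.
Collecting: F(X, Y, Z) = -X**3 + 3*X**2*Y + 3*X*Y**2 + 2*X*Y*Z - 2*X*Z**2 - 2*Y**3 - Y*Z**2 + 2*Z**3.


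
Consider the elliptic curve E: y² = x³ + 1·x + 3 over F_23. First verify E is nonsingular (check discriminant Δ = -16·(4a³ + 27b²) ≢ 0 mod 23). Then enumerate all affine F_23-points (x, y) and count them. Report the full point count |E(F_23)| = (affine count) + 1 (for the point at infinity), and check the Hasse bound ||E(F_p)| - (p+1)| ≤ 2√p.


Affine points = {(0, 7), (0, 16), (2, 6), (2, 17), (4, 5), (4, 18), (5, 8), (5, 15), (6, 8), (6, 15), (7, 10), (7, 13), (10, 1), (10, 22), (12, 8), (12, 15), (14, 1), (14, 22), (15, 9), (15, 14), (19, 2), (19, 21), (21, 4), (21, 19), (22, 1), (22, 22)}; affine count = 26; |E(F_23)| = 27.

Discriminant check: Δ ∝ 4a³ + 27b² = 4·1³ + 27·3² = 4·1 + 27·9 ≡ 17 (mod 23). Nonzero ⇒ E is nonsingular.
For each x ∈ F_23, compute rhs = x³ + 1·x + 3 mod 23, then count y ∈ F_23 with y² ≡ rhs.
  x = 0: rhs = 3, matching y values: 7, 16 (2 points).
  x = 1: rhs = 5, matching y values: none (0 points).
  x = 2: rhs = 13, matching y values: 6, 17 (2 points).
  x = 3: rhs = 10, matching y values: none (0 points).
  x = 4: rhs = 2, matching y values: 5, 18 (2 points).
  x = 5: rhs = 18, matching y values: 8, 15 (2 points).
  x = 6: rhs = 18, matching y values: 8, 15 (2 points).
  x = 7: rhs = 8, matching y values: 10, 13 (2 points).
  x = 8: rhs = 17, matching y values: none (0 points).
  x = 9: rhs = 5, matching y values: none (0 points).
  x = 10: rhs = 1, matching y values: 1, 22 (2 points).
  x = 11: rhs = 11, matching y values: none (0 points).
  x = 12: rhs = 18, matching y values: 8, 15 (2 points).
  x = 13: rhs = 5, matching y values: none (0 points).
  x = 14: rhs = 1, matching y values: 1, 22 (2 points).
  x = 15: rhs = 12, matching y values: 9, 14 (2 points).
  x = 16: rhs = 21, matching y values: none (0 points).
  x = 17: rhs = 11, matching y values: none (0 points).
  x = 18: rhs = 11, matching y values: none (0 points).
  x = 19: rhs = 4, matching y values: 2, 21 (2 points).
  x = 20: rhs = 19, matching y values: none (0 points).
  x = 21: rhs = 16, matching y values: 4, 19 (2 points).
  x = 22: rhs = 1, matching y values: 1, 22 (2 points).
Total affine count: 26.
Full point count |E(F_23)| = 26 + 1 = 27.
Hasse bound: |27 − (23+1)| = |3| = 3 ≤ 2√23 ≈ 9.5917 ✓.


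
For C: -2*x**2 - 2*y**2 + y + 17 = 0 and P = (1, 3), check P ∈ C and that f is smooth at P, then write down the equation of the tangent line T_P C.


Tangent line at P: -4*x - 11*y + 37 = 0.

Step 1: f(1, 3) = 0, so P lies on C.
Step 2: partial derivatives
  f_x(x, y) = -4*x, f_y(x, y) = 1 - 4*y.
  f_x(P) = -4, f_y(P) = -11 (gradient nonzero, so P is smooth).
Step 3: tangent line at P: -4·(x − 1) + -11·(y − 3) = 0.
Expanding: -4*x - 11*y + 37 = 0.


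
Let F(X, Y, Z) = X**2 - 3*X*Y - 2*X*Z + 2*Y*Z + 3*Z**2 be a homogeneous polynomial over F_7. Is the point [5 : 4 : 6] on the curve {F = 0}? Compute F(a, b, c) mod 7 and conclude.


F(5,4,6) ≡ 5 (mod 7); P is NOT on the curve.

Evaluate F(5, 4, 6) term-by-term (mod 7).
  X**2 ↦ 1·25·1·1 = 25
  -3*X*Y ↦ -3·5·4·1 = -60
  -2*X*Z ↦ -2·5·1·6 = -60
  2*Y*Z ↦ 2·1·4·6 = 48
  3*Z**2 ↦ 3·1·1·36 = 108
Sum: F(5, 4, 6) = (25) + (-60) + (-60) + (48) + (108) = 61.
Reducing mod 7: 61 ≡ 5 (mod 7).
Since F(a, b, c) ≡ 5 ≠ 0 (mod 7), P does NOT lie on the curve.


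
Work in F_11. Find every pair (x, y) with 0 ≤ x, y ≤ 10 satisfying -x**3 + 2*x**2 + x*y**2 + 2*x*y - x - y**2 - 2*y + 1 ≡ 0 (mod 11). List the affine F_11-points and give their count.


Affine F_11-points: {(3, 0), (3, 9), (4, 2), (4, 7), (6, 10), (8, 3), (8, 6), (9, 10), (10, 2), (10, 7)}; count = 10.

For each of the 121 pairs (x, y) ∈ F_11², evaluate f(x, y) mod 11. Record the zeros.
  x = 0: [0↦1, 1↦9, 2↦4, 3↦8, 4↦10, 5↦10, 6↦8, 7↦4, 8↦9, 9↦1, 10↦2]  zeros at y ∈ ∅
  x = 1: [0↦1, 1↦1, 2↦1, 3↦1, 4↦1, 5↦1, 6↦1, 7↦1, 8↦1, 9↦1, 10↦1]  zeros at y ∈ ∅
  x = 2: [0↦10, 1↦2, 2↦7, 3↦3, 4↦1, 5↦1, 6↦3, 7↦7, 8↦2, 9↦10, 10↦9]  zeros at y ∈ ∅
  x = 3: [0↦0, 1↦6, 2↦5, 3↦8, 4↦4, 5↦4, 6↦8, 7↦5, 8↦6, 9↦0, 10↦9]  zeros at y ∈ {0, 9}
  x = 4: [0↦9, 1↦7, 2↦0, 3↦10, 4↦4, 5↦4, 6↦10, 7↦0, 8↦7, 9↦9, 10↦6]  zeros at y ∈ {2, 7}
  x = 5: [0↦9, 1↦10, 2↦8, 3↦3, 4↦6, 5↦6, 6↦3, 7↦8, 8↦10, 9↦9, 10↦5]  zeros at y ∈ ∅
  x = 6: [0↦5, 1↦9, 2↦1, 3↦3, 4↦4, 5↦4, 6↦3, 7↦1, 8↦9, 9↦5, 10↦0]  zeros at y ∈ {10}
  x = 7: [0↦2, 1↦9, 2↦6, 3↦4, 4↦3, 5↦3, 6↦4, 7↦6, 8↦9, 9↦2, 10↦7]  zeros at y ∈ ∅
  x = 8: [0↦5, 1↦4, 2↦6, 3↦0, 4↦8, 5↦8, 6↦0, 7↦6, 8↦4, 9↦5, 10↦9]  zeros at y ∈ {3, 6}
  x = 9: [0↦8, 1↦10, 2↦6, 3↦7, 4↦2, 5↦2, 6↦7, 7↦6, 8↦10, 9↦8, 10↦0]  zeros at y ∈ {10}
  x = 10: [0↦5, 1↦10, 2↦0, 3↦8, 4↦1, 5↦1, 6↦8, 7↦0, 8↦10, 9↦5, 10↦7]  zeros at y ∈ {2, 7}
Collecting zeros: affine points = {(3, 0), (3, 9), (4, 2), (4, 7), (6, 10), (8, 3), (8, 6), (9, 10), (10, 2), (10, 7)}.
Total count |C(F_11)_aff| = 10.


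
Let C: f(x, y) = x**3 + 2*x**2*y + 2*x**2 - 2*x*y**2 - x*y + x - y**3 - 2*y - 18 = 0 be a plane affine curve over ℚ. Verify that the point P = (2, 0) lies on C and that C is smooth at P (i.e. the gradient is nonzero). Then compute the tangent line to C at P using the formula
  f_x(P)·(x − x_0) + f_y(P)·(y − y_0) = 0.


Tangent line at P: 21*x + 4*y - 42 = 0.

Step 1: f(2, 0) = 0, so P lies on C.
Step 2: partial derivatives
  f_x(x, y) = 3*x**2 + 4*x*y + 4*x - 2*y**2 - y + 1, f_y(x, y) = 2*x**2 - 4*x*y - x - 3*y**2 - 2.
  f_x(P) = 21, f_y(P) = 4 (gradient nonzero, so P is smooth).
Step 3: tangent line at P: 21·(x − 2) + 4·(y − 0) = 0.
Expanding: 21*x + 4*y - 42 = 0.


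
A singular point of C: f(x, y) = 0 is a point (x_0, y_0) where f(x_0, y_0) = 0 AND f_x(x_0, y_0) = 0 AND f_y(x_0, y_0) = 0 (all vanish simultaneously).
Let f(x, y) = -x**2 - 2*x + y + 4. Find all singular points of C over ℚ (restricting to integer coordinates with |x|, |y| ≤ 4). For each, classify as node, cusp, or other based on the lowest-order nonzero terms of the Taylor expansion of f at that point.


No singular points in the scanned grid; C is smooth there.

Compute partial derivatives:
  f_x = -2*x - 2.
  f_y = 1.
f_y = 1 is a nonzero constant, so f_y never vanishes: no point (x, y) can satisfy f = f_x = f_y = 0. In particular no (x, y) ∈ {−4, ..., 4}² is singular; the curve is smooth.


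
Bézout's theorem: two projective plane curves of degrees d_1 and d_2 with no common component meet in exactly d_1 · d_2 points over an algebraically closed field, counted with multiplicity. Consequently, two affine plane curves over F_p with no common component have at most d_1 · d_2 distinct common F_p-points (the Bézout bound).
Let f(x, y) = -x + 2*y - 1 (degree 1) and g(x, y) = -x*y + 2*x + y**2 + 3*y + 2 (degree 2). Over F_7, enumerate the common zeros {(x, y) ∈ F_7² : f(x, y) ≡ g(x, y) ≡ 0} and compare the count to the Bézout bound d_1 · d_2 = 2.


Common zeros: {(1, 1), (6, 0)}; count = 2; Bézout bound = 2.

deg(f) = 1, deg(g) = 2, so Bézout bound = 2.
Scan x ∈ F_7. For each x, list the y ∈ F_7 with f(x, y) ≡ 0 and those with g(x, y) ≡ 0 (mod 7); the common zeros in that column are the intersection.
  x = 0: f ≡ 0 at y ∈ {4}; g ≡ 0 at y ∈ {5, 6}; common: ∅.
  x = 1: f ≡ 0 at y ∈ {1}; g ≡ 0 at y ∈ {1, 4}; common: {1}.
  x = 2: f ≡ 0 at y ∈ {5}; g ≡ 0 at y ∈ ∅; common: ∅.
  x = 3: f ≡ 0 at y ∈ {2}; g ≡ 0 at y ∈ ∅; common: ∅.
  x = 4: f ≡ 0 at y ∈ {6}; g ≡ 0 at y ∈ ∅; common: ∅.
  x = 5: f ≡ 0 at y ∈ {3}; g ≡ 0 at y ∈ ∅; common: ∅.
  x = 6: f ≡ 0 at y ∈ {0}; g ≡ 0 at y ∈ {0, 3}; common: {0}.
Collecting: common zeros = {(1, 1), (6, 0)}, so the count is 2.
Comparison with the Bézout bound: 2 ≤ 2 = deg(f)·deg(g), as expected for curves with no common component (the bound is attained).
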